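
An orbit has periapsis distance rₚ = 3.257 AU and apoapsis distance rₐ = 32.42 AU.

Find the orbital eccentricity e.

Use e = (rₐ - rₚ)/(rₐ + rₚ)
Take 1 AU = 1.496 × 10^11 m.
rₚ = 3.257 AU = 4.87247 × 10^11 m
rₐ = 32.42 AU = 4.85003 × 10^12 m
rₐ − rₚ = 4.36278 × 10^12 m
rₐ + rₚ = 5.33728 × 10^12 m
e = (rₐ − rₚ)/(rₐ + rₚ) = 0.817417

Final answer: e = 0.8174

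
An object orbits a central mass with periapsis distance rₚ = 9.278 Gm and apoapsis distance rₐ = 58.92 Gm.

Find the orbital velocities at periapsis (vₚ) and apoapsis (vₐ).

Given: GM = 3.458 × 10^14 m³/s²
rₚ = 9.278 Gm = 9.278 × 10^9 m
rₐ = 58.92 Gm = 5.892 × 10^10 m
GM = 3.458 × 10^14 m³/s²
a = (rₚ + rₐ)/2 = 3.4099 × 10^10 m
Vis-viva: v² = GM (2/r − 1/a)
vₚ² = 3.458 × 10^14 × (2.15564 × 10^-10 − 2.93264 × 10^-11) = 64400.9 m²/s²
vₚ = 253.773 m/s ≈ 253.8 m/s
vₐ² = 3.458 × 10^14 × (3.39443 × 10^-11 − 2.93264 × 10^-11) = 1596.89 m²/s²
vₐ = 39.9611 m/s ≈ 39.96 m/s

Final answer: vₚ = 253.8 m/s, vₐ = 39.96 m/s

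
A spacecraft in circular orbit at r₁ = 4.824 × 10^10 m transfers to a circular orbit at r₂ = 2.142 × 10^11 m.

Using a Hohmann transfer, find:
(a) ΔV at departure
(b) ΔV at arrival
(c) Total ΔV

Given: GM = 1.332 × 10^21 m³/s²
r₁ = 4.824 × 10^10 m
r₂ = 2.142 × 10^11 m
GM = 1.332 × 10^21 m³/s²
Transfer ellipse: a_t = (r₁ + r₂)/2 = 1.3122 × 10^11 m
Circular speed at r₁: v₁ = √(GM/r₁) = 166168 m/s
Transfer speed at r₁ (periapsis): v₁ₜ = √(GM(2/r₁ − 1/a_t)) = 212304 m/s
(a) ΔV₁ = v₁ₜ − v₁ = 46135.6 m/s ≈ 46.14 km/s
Circular speed at r₂: v₂ = √(GM/r₂) = 78857.4 m/s
Transfer speed at r₂ (apoapsis): v₂ₜ = √(GM(2/r₂ − 1/a_t)) = 47813 m/s
(b) ΔV₂ = v₂ − v₂ₜ = 31044.4 m/s ≈ 31.04 km/s
(c) ΔV_total = ΔV₁ + ΔV₂ = 77180 m/s ≈ 77.18 km/s

Final answer:
(a) ΔV₁ = 46.14 km/s
(b) ΔV₂ = 31.04 km/s
(c) ΔV_total = 77.18 km/s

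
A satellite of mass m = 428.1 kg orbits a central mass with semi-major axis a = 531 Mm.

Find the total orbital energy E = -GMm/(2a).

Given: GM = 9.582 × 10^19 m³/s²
a = 531 Mm = 5.31 × 10^8 m
GM = 9.582 × 10^19 m³/s²
2a = 1.062 × 10^9 m
GMm = 9.582 × 10^19 × 428.1 = 4.10205 × 10^22 m³·kg/s²
E = −GMm/(2a) = -3.86257 × 10^13 J ≈ -38.63 TJ

Final answer: -38.63 TJ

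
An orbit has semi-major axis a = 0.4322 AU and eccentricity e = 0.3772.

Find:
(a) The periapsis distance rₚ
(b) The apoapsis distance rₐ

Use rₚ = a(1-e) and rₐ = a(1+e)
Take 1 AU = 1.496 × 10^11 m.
a = 0.4322 AU = 6.46571 × 10^10 m
e = 0.3772:  1 − e = 0.6228,  1 + e = 1.3772
(a) rₚ = a(1 − e) = 6.46571 × 10^10 m × 0.6228 = 4.02685 × 10^10 m ≈ 0.2692 AU
(b) rₐ = a(1 + e) = 6.46571 × 10^10 m × 1.3772 = 8.90458 × 10^10 m ≈ 0.5952 AU

Final answer:
(a) rₚ = 0.2692 AU
(b) rₐ = 0.5952 AU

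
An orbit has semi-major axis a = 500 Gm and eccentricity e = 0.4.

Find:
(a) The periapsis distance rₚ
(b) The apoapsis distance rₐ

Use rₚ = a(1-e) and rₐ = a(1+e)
a = 500 Gm = 5 × 10^11 m
e = 0.4:  1 − e = 0.6,  1 + e = 1.4
(a) rₚ = a(1 − e) = 5 × 10^11 m × 0.6 = 3 × 10^11 m ≈ 300 Gm
(b) rₐ = a(1 + e) = 5 × 10^11 m × 1.4 = 7 × 10^11 m ≈ 700 Gm

Final answer:
(a) rₚ = 300 Gm
(b) rₐ = 700 Gm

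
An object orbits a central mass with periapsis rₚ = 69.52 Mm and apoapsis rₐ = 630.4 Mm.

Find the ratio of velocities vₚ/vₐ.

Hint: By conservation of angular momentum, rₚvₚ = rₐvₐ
rₚ = 69.52 Mm = 6.952 × 10^7 m
rₐ = 630.4 Mm = 6.304 × 10^8 m
rₚvₚ = rₐvₐ  ⇒  vₚ/vₐ = rₐ/rₚ
vₚ/vₐ = (6.304 × 10^8) / (6.952 × 10^7) = 9.06789

Final answer: vₚ/vₐ = 9.068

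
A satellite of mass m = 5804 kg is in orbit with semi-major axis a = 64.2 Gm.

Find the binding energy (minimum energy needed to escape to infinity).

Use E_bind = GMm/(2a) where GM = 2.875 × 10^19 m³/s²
a = 64.2 Gm = 6.42 × 10^10 m
GM = 2.875 × 10^19 m³/s²
m = 5804 kg
GMm = 2.875 × 10^19 × 5804 = 1.66865 × 10^23 m³·kg/s²
2a = 1.284 × 10^11 m
E_bind = GMm/(2a) = 1.29957 × 10^12 J ≈ 1.3 TJ

Final answer: 1.3 TJ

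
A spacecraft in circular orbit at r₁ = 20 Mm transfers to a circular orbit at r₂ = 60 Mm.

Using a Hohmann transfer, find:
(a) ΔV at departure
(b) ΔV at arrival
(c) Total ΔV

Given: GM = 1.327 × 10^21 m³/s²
r₁ = 20 Mm = 2 × 10^7 m
r₂ = 60 Mm = 6 × 10^7 m
GM = 1.327 × 10^21 m³/s²
Transfer ellipse: a_t = (r₁ + r₂)/2 = 4 × 10^7 m
Circular speed at r₁: v₁ = √(GM/r₁) = 8.14555 × 10^6 m/s
Transfer speed at r₁ (periapsis): v₁ₜ = √(GM(2/r₁ − 1/a_t)) = 9.97622 × 10^6 m/s
(a) ΔV₁ = v₁ₜ − v₁ = 1.83067 × 10^6 m/s ≈ 1831 km/s
Circular speed at r₂: v₂ = √(GM/r₂) = 4.70284 × 10^6 m/s
Transfer speed at r₂ (apoapsis): v₂ₜ = √(GM(2/r₂ − 1/a_t)) = 3.32541 × 10^6 m/s
(b) ΔV₂ = v₂ − v₂ₜ = 1.37743 × 10^6 m/s ≈ 1377 km/s
(c) ΔV_total = ΔV₁ + ΔV₂ = 3.2081 × 10^6 m/s ≈ 3208 km/s

Final answer:
(a) ΔV₁ = 1831 km/s
(b) ΔV₂ = 1377 km/s
(c) ΔV_total = 3208 km/s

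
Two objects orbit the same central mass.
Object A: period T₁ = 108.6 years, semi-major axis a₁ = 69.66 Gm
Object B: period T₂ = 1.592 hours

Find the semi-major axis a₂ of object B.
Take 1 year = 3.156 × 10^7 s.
T₁ = 108.6 years = 3.42742 × 10^9 s
T₂ = 1.592 hours = 5731.2 s
a₁ = 69.66 Gm = 6.966 × 10^10 m
Kepler's third law: (T₂/T₁)² = (a₂/a₁)³  ⇒  a₂ = a₁ (T₂/T₁)^(2/3)
T₂/T₁ = 1.67216 × 10^-6
(T₂/T₁)^(2/3) = 0.000140881
a₂ = 6.966 × 10^10 m × 0.000140881 = 9.81377 × 10^6 m ≈ 9.814 Mm

Final answer: a₂ = 9.814 Mm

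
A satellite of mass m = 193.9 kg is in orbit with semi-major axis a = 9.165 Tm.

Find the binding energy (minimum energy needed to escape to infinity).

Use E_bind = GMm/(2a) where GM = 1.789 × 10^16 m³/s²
a = 9.165 Tm = 9.165 × 10^12 m
GM = 1.789 × 10^16 m³/s²
m = 193.9 kg
GMm = 1.789 × 10^16 × 193.9 = 3.46887 × 10^18 m³·kg/s²
2a = 1.833 × 10^13 m
E_bind = GMm/(2a) = 189246 J ≈ 189.2 kJ

Final answer: 189.2 kJ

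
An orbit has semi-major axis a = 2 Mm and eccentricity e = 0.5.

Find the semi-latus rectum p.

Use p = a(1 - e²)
a = 2 Mm = 2 × 10^6 m
e = 0.5,  e² = 0.25,  1 − e² = 0.75
p = a(1 − e²) = 2 × 10^6 m × 0.75 = 1.5 × 10^6 m ≈ 1.5 Mm

Final answer: p = 1.5 Mm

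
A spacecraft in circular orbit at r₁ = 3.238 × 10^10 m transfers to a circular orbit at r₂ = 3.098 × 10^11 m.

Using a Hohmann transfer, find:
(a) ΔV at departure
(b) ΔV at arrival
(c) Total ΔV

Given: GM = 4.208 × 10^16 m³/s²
r₁ = 3.238 × 10^10 m
r₂ = 3.098 × 10^11 m
GM = 4.208 × 10^16 m³/s²
Transfer ellipse: a_t = (r₁ + r₂)/2 = 1.7109 × 10^11 m
Circular speed at r₁: v₁ = √(GM/r₁) = 1139.99 m/s
Transfer speed at r₁ (periapsis): v₁ₜ = √(GM(2/r₁ − 1/a_t)) = 1534.01 m/s
(a) ΔV₁ = v₁ₜ − v₁ = 394.023 m/s ≈ 394 m/s
Circular speed at r₂: v₂ = √(GM/r₂) = 368.551 m/s
Transfer speed at r₂ (apoapsis): v₂ₜ = √(GM(2/r₂ − 1/a_t)) = 160.333 m/s
(b) ΔV₂ = v₂ − v₂ₜ = 208.218 m/s ≈ 208.2 m/s
(c) ΔV_total = ΔV₁ + ΔV₂ = 602.24 m/s ≈ 602.2 m/s

Final answer:
(a) ΔV₁ = 394 m/s
(b) ΔV₂ = 208.2 m/s
(c) ΔV_total = 602.2 m/s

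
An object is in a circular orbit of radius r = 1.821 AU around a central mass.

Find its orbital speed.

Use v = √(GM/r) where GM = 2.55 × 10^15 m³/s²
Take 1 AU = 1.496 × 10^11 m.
r = 1.821 AU = 2.72422 × 10^11 m
GM = 2.55 × 10^15 m³/s²
GM/r = (2.55 × 10^15) / (2.72422 × 10^11) = 9360.49 m²/s²
v = √(GM/r) = 96.7496 m/s ≈ 96.75 m/s

Final answer: 96.75 m/s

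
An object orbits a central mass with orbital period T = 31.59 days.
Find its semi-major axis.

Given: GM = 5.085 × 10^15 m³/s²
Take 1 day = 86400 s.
T = 31.59 days = 2.72938 × 10^6 s
GM = 5.085 × 10^15 m³/s²
Kepler's third law: a³ = GM T² / (4π²)
T² = 7.44949 × 10^12 s²
a³ = (5.085 × 10^15) × (7.44949 × 10^12) / (4π²) = 9.59529 × 10^26 m³
a = (a³)^(1/3) = 9.86323 × 10^8 m ≈ 9.863 × 10^8 m

Final answer: 9.863 × 10^8 m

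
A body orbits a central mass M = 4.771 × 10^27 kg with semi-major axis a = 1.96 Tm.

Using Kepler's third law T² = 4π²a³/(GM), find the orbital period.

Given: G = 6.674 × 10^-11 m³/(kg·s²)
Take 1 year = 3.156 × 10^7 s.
M = 4.771 × 10^27 kg
GM = G × M = 6.674 × 10^-11 × 4.771 × 10^27 = 3.18417 × 10^17 m³/s²
a = 1.96 Tm = 1.96 × 10^12 m
a³ = 7.52954 × 10^36 m³
T = 2π √(a³/GM) = 2π √((7.52954 × 10^36) / (3.18417 × 10^17)) = 2π × 4.8628 × 10^9 s
T = 3.05539 × 10^10 s ≈ 968.1 years

Final answer: 968.1 years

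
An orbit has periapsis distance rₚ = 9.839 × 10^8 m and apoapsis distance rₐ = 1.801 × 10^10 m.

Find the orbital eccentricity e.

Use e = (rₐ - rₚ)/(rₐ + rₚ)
rₚ = 9.839 × 10^8 m
rₐ = 1.801 × 10^10 m
rₐ − rₚ = 1.70261 × 10^10 m
rₐ + rₚ = 1.89939 × 10^10 m
e = (rₐ − rₚ)/(rₐ + rₚ) = 0.896398

Final answer: e = 0.8964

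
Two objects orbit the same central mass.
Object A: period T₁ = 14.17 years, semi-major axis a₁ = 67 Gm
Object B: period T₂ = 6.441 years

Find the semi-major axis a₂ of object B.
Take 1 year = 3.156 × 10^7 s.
T₁ = 14.17 years = 4.47205 × 10^8 s
T₂ = 6.441 years = 2.03278 × 10^8 s
a₁ = 67 Gm = 6.7 × 10^10 m
Kepler's third law: (T₂/T₁)² = (a₂/a₁)³  ⇒  a₂ = a₁ (T₂/T₁)^(2/3)
T₂/T₁ = 0.454552
(T₂/T₁)^(2/3) = 0.591183
a₂ = 6.7 × 10^10 m × 0.591183 = 3.96093 × 10^10 m ≈ 39.61 Gm

Final answer: a₂ = 39.61 Gm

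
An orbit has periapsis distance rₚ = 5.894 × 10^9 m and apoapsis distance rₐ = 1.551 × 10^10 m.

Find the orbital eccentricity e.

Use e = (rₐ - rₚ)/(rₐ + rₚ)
rₚ = 5.894 × 10^9 m
rₐ = 1.551 × 10^10 m
rₐ − rₚ = 9.616 × 10^9 m
rₐ + rₚ = 2.1404 × 10^10 m
e = (rₐ − rₚ)/(rₐ + rₚ) = 0.449262

Final answer: e = 0.4493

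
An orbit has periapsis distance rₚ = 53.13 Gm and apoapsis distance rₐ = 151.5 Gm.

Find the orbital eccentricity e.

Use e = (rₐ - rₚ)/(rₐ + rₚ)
rₚ = 53.13 Gm = 5.313 × 10^10 m
rₐ = 151.5 Gm = 1.515 × 10^11 m
rₐ − rₚ = 9.837 × 10^10 m
rₐ + rₚ = 2.0463 × 10^11 m
e = (rₐ − rₚ)/(rₐ + rₚ) = 0.480721

Final answer: e = 0.4807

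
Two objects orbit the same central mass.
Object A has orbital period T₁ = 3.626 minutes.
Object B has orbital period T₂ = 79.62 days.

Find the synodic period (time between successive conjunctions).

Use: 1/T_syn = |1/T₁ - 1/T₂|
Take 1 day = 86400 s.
T₁ = 3.626 minutes = 217.56 s
T₂ = 79.62 days = 6.87917 × 10^6 s
1/T₁ = 0.00459643 s⁻¹
1/T₂ = 1.45366 × 10^-7 s⁻¹
|1/T₁ − 1/T₂| = 0.00459629 s⁻¹
T_syn = 1 / |1/T₁ − 1/T₂| = 217.567 s ≈ 3.626 minutes

Final answer: T_syn = 3.626 minutes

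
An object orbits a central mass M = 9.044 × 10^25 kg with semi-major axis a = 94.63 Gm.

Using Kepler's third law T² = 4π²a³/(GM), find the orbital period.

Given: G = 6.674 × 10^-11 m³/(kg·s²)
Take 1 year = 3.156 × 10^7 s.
M = 9.044 × 10^25 kg
GM = G × M = 6.674 × 10^-11 × 9.044 × 10^25 = 6.03597 × 10^15 m³/s²
a = 94.63 Gm = 9.463 × 10^10 m
a³ = 8.47396 × 10^32 m³
T = 2π √(a³/GM) = 2π √((8.47396 × 10^32) / (6.03597 × 10^15)) = 2π × 3.74688 × 10^8 s
T = 2.35423 × 10^9 s ≈ 74.6 years

Final answer: 74.6 years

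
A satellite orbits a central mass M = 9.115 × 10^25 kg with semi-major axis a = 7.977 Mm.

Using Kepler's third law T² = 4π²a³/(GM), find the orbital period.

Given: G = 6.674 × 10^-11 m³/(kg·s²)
M = 9.115 × 10^25 kg
GM = G × M = 6.674 × 10^-11 × 9.115 × 10^25 = 6.08335 × 10^15 m³/s²
a = 7.977 Mm = 7.977 × 10^6 m
a³ = 5.07597 × 10^20 m³
T = 2π √(a³/GM) = 2π √((5.07597 × 10^20) / (6.08335 × 10^15)) = 2π × 288.86 s
T = 1814.96 s ≈ 30.25 minutes

Final answer: 30.25 minutes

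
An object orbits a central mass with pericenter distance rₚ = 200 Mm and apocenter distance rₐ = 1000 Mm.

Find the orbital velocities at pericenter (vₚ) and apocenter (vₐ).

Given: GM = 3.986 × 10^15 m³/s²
rₚ = 200 Mm = 2 × 10^8 m
rₐ = 1000 Mm = 1 × 10^9 m
GM = 3.986 × 10^15 m³/s²
a = (rₚ + rₐ)/2 = 6 × 10^8 m
Vis-viva: v² = GM (2/r − 1/a)
vₚ² = 3.986 × 10^15 × (1 × 10^-8 − 1.66667 × 10^-9) = 3.32167 × 10^7 m²/s²
vₚ = 5763.39 m/s ≈ 5.763 km/s
vₐ² = 3.986 × 10^15 × (2 × 10^-9 − 1.66667 × 10^-9) = 1.32867 × 10^6 m²/s²
vₐ = 1152.68 m/s ≈ 1.153 km/s

Final answer: vₚ = 5.763 km/s, vₐ = 1.153 km/s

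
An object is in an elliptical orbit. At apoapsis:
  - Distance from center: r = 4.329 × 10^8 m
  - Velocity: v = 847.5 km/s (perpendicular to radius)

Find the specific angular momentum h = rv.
r = 4.329 × 10^8 m
v = 847.5 km/s = 847500 m/s
h = rv = 4.329 × 10^8 × 847500 = 3.66883 × 10^14 m²/s ≈ 3.669 × 10^14 m²/s

Final answer: h = 3.669 × 10^14 m²/s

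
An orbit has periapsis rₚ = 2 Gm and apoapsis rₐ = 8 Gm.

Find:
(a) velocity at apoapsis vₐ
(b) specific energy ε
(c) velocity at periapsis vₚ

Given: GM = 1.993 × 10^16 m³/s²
rₚ = 2 Gm = 2 × 10^9 m
rₐ = 8 Gm = 8 × 10^9 m
GM = 1.993 × 10^16 m³/s²
a = (rₚ + rₐ)/2 = 5 × 10^9 m
e = (rₐ − rₚ)/(rₐ + rₚ) = (6 × 10^9) / (1 × 10^10) = 0.6
(a) vₐ² = GM (2/rₐ − 1/a) = 1.993 × 10^16 × (2.5 × 10^-10 − 2 × 10^-10) = 996500 m²/s²;  vₐ = 998.248 m/s ≈ 998.2 m/s
(b) 2a = 1 × 10^10 m;  ε = −GM/(2a) = -1.993 × 10^6 J/kg ≈ -1.993 MJ/kg
(c) vₚ² = GM (2/rₚ − 1/a) = 1.993 × 10^16 × (1 × 10^-9 − 2 × 10^-10) = 1.5944 × 10^7 m²/s²;  vₚ = 3992.99 m/s ≈ 3.993 km/s

Final answer:
(a) velocity at apoapsis vₐ = 998.2 m/s
(b) specific energy ε = -1.993 MJ/kg
(c) velocity at periapsis vₚ = 3.993 km/s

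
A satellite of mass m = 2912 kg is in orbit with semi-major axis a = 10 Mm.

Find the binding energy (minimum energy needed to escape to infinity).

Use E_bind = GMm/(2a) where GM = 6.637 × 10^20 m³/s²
a = 10 Mm = 1 × 10^7 m
GM = 6.637 × 10^20 m³/s²
m = 2912 kg
GMm = 6.637 × 10^20 × 2912 = 1.93269 × 10^24 m³·kg/s²
2a = 2 × 10^7 m
E_bind = GMm/(2a) = 9.66347 × 10^16 J ≈ 96.63 PJ

Final answer: 96.63 PJ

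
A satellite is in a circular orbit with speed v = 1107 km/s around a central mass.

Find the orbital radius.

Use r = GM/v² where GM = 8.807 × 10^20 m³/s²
v = 1107 km/s = 1.107 × 10^6 m/s
GM = 8.807 × 10^20 m³/s²
v² = 1.22545 × 10^12 m²/s²
r = GM/v² = (8.807 × 10^20) / (1.22545 × 10^12) = 7.18675 × 10^8 m ≈ 718.7 Mm

Final answer: 718.7 Mm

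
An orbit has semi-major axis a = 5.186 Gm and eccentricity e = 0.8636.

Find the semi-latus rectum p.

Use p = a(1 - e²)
a = 5.186 Gm = 5.186 × 10^9 m
e = 0.8636,  e² = 0.745805,  1 − e² = 0.254195
p = a(1 − e²) = 5.186 × 10^9 m × 0.254195 = 1.31826 × 10^9 m ≈ 1.318 Gm

Final answer: p = 1.318 Gm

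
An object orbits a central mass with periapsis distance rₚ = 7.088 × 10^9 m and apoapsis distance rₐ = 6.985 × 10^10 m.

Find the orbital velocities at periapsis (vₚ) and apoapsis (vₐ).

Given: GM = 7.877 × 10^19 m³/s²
rₚ = 7.088 × 10^9 m
rₐ = 6.985 × 10^10 m
GM = 7.877 × 10^19 m³/s²
a = (rₚ + rₐ)/2 = 3.8469 × 10^10 m
Vis-viva: v² = GM (2/r − 1/a)
vₚ² = 7.877 × 10^19 × (2.82167 × 10^-10 − 2.5995 × 10^-11) = 2.01787 × 10^10 m²/s²
vₚ = 142052 m/s ≈ 142.1 km/s
vₐ² = 7.877 × 10^19 × (2.86328 × 10^-11 − 2.5995 × 10^-11) = 2.07782 × 10^8 m²/s²
vₐ = 14414.6 m/s ≈ 14.41 km/s

Final answer: vₚ = 142.1 km/s, vₐ = 14.41 km/s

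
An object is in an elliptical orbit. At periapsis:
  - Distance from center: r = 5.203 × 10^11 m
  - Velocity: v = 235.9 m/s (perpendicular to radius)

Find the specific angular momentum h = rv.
r = 5.203 × 10^11 m
v = 235.9 m/s
h = rv = 5.203 × 10^11 × 235.9 = 1.22739 × 10^14 m²/s ≈ 1.227 × 10^14 m²/s

Final answer: h = 1.227 × 10^14 m²/s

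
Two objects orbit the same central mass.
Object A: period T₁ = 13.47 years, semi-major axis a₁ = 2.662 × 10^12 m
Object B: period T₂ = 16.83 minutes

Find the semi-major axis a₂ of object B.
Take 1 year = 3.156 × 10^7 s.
T₁ = 13.47 years = 4.25113 × 10^8 s
T₂ = 16.83 minutes = 1009.8 s
a₁ = 2.662 × 10^12 m
Kepler's third law: (T₂/T₁)² = (a₂/a₁)³  ⇒  a₂ = a₁ (T₂/T₁)^(2/3)
T₂/T₁ = 2.37537 × 10^-6
(T₂/T₁)^(2/3) = 0.000178028
a₂ = 2.662 × 10^12 m × 0.000178028 = 4.73909 × 10^8 m ≈ 4.739 × 10^8 m

Final answer: a₂ = 4.739 × 10^8 m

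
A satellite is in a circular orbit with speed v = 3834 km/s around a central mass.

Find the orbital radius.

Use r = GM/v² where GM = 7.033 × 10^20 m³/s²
v = 3834 km/s = 3.834 × 10^6 m/s
GM = 7.033 × 10^20 m³/s²
v² = 1.46996 × 10^13 m²/s²
r = GM/v² = (7.033 × 10^20) / (1.46996 × 10^13) = 4.7845 × 10^7 m ≈ 47.84 Mm

Final answer: 47.84 Mm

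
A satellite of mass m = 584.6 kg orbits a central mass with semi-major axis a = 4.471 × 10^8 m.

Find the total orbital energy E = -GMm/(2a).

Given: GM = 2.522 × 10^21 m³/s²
a = 4.471 × 10^8 m
GM = 2.522 × 10^21 m³/s²
2a = 8.942 × 10^8 m
GMm = 2.522 × 10^21 × 584.6 = 1.47436 × 10^24 m³·kg/s²
E = −GMm/(2a) = -1.6488 × 10^15 J ≈ -1.649 PJ

Final answer: -1.649 PJ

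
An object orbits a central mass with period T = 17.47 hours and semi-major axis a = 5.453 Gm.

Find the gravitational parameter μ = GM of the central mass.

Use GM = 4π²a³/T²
T = 17.47 hours = 62892 s
a = 5.453 Gm = 5.453 × 10^9 m
a³ = 1.62146 × 10^29 m³
T² = 3.9554 × 10^9 s²
GM = 4π² × (1.62146 × 10^29) / (3.9554 × 10^9) = 1.61836 × 10^21 m³/s²
GM ≈ 1.618 × 10^21 m³/s²

Final answer: GM = 1.618 × 10^21 m³/s²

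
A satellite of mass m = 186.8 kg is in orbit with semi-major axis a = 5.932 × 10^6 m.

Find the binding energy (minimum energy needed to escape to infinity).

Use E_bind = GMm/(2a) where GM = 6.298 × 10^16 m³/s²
a = 5.932 × 10^6 m
GM = 6.298 × 10^16 m³/s²
m = 186.8 kg
GMm = 6.298 × 10^16 × 186.8 = 1.17647 × 10^19 m³·kg/s²
2a = 1.1864 × 10^7 m
E_bind = GMm/(2a) = 9.91627 × 10^11 J ≈ 991.6 GJ

Final answer: 991.6 GJ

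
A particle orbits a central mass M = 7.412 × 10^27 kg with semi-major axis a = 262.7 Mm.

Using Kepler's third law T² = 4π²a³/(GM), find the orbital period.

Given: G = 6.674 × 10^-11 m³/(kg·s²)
M = 7.412 × 10^27 kg
GM = G × M = 6.674 × 10^-11 × 7.412 × 10^27 = 4.94677 × 10^17 m³/s²
a = 262.7 Mm = 2.627 × 10^8 m
a³ = 1.81293 × 10^25 m³
T = 2π √(a³/GM) = 2π √((1.81293 × 10^25) / (4.94677 × 10^17)) = 2π × 6053.82 s
T = 38037.3 s ≈ 10.57 hours

Final answer: 10.57 hours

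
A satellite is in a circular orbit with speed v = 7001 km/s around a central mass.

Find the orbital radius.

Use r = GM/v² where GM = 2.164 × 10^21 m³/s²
v = 7001 km/s = 7.001 × 10^6 m/s
GM = 2.164 × 10^21 m³/s²
v² = 4.9014 × 10^13 m²/s²
r = GM/v² = (2.164 × 10^21) / (4.9014 × 10^13) = 4.41506 × 10^7 m ≈ 4.415 × 10^7 m

Final answer: 4.415 × 10^7 m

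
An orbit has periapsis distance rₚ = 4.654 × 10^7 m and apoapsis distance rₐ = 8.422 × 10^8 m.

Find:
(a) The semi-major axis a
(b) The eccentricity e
rₚ = 4.654 × 10^7 m
rₐ = 8.422 × 10^8 m
(a) a = (rₚ + rₐ)/2 = 4.4437 × 10^8 m ≈ 4.444 × 10^8 m
(b) e = (rₐ − rₚ)/(rₐ + rₚ) = (7.9566 × 10^8) / (8.8874 × 10^8) = 0.895267

Final answer:
(a) a = 4.444 × 10^8 m
(b) e = 0.8953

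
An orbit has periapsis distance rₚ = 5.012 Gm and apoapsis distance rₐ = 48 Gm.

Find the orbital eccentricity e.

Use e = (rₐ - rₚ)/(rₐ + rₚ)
rₚ = 5.012 Gm = 5.012 × 10^9 m
rₐ = 48 Gm = 4.8 × 10^10 m
rₐ − rₚ = 4.2988 × 10^10 m
rₐ + rₚ = 5.3012 × 10^10 m
e = (rₐ − rₚ)/(rₐ + rₚ) = 0.810911

Final answer: e = 0.8109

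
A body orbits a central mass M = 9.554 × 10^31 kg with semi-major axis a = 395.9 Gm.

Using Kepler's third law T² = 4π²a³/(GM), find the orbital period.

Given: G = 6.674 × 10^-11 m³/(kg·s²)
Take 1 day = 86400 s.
M = 9.554 × 10^31 kg
GM = G × M = 6.674 × 10^-11 × 9.554 × 10^31 = 6.37634 × 10^21 m³/s²
a = 395.9 Gm = 3.959 × 10^11 m
a³ = 6.20521 × 10^34 m³
T = 2π √(a³/GM) = 2π √((6.20521 × 10^34) / (6.37634 × 10^21)) = 2π × 3.11955 × 10^6 s
T = 1.96007 × 10^7 s ≈ 226.9 days

Final answer: 226.9 days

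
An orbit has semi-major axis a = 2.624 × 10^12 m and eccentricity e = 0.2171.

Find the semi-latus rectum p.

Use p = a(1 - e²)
a = 2.624 × 10^12 m
e = 0.2171,  e² = 0.0471324,  1 − e² = 0.952868
p = a(1 − e²) = 2.624 × 10^12 m × 0.952868 = 2.50032 × 10^12 m ≈ 2.5 × 10^12 m

Final answer: p = 2.5 × 10^12 m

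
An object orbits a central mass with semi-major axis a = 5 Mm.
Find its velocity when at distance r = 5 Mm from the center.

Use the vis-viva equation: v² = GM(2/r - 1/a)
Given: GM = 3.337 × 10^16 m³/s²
a = 5 Mm = 5 × 10^6 m
r = 5 Mm = 5 × 10^6 m
GM = 3.337 × 10^16 m³/s²
2/r − 1/a = 4 × 10^-7 − 2 × 10^-7 = 2 × 10^-7 m⁻¹
v² = GM (2/r − 1/a) = 6.674 × 10^9 m²/s²
v = 81694.6 m/s ≈ 81.69 km/s

Final answer: 81.69 km/s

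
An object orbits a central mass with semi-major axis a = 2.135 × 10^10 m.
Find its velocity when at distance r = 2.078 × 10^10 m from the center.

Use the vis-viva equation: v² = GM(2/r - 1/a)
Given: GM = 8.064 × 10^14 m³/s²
a = 2.135 × 10^10 m
r = 2.078 × 10^10 m
GM = 8.064 × 10^14 m³/s²
2/r − 1/a = 9.62464 × 10^-11 − 4.68384 × 10^-11 = 4.9408 × 10^-11 m⁻¹
v² = GM (2/r − 1/a) = 39842.6 m²/s²
v = 199.606 m/s ≈ 199.6 m/s

Final answer: 199.6 m/s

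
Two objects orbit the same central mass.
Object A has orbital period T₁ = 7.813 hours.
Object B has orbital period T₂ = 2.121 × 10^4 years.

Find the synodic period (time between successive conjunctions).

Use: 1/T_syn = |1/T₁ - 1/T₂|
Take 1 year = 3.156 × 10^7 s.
T₁ = 7.813 hours = 28126.8 s
T₂ = 2.121 × 10^4 years = 6.69388 × 10^11 s
1/T₁ = 3.55533 × 10^-5 s⁻¹
1/T₂ = 1.4939 × 10^-12 s⁻¹
|1/T₁ − 1/T₂| = 3.55533 × 10^-5 s⁻¹
T_syn = 1 / |1/T₁ − 1/T₂| = 28126.8 s ≈ 7.813 hours

Final answer: T_syn = 7.813 hours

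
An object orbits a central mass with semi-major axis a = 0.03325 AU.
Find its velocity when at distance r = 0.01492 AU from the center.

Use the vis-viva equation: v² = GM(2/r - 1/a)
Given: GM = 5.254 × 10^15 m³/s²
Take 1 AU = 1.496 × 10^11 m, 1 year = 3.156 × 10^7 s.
a = 0.03325 AU = 4.9742 × 10^9 m
r = 0.01492 AU = 2.23203 × 10^9 m
GM = 5.254 × 10^15 m³/s²
2/r − 1/a = 8.96045 × 10^-10 − 2.01037 × 10^-10 = 6.95007 × 10^-10 m⁻¹
v² = GM (2/r − 1/a) = 3.65157 × 10^6 m²/s²
v = 1910.91 m/s ≈ 0.4031 AU/year

Final answer: 0.4031 AU/year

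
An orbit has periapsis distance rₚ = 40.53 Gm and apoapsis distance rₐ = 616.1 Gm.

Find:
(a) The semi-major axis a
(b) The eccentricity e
rₚ = 40.53 Gm = 4.053 × 10^10 m
rₐ = 616.1 Gm = 6.161 × 10^11 m
(a) a = (rₚ + rₐ)/2 = 3.28315 × 10^11 m ≈ 328.3 Gm
(b) e = (rₐ − rₚ)/(rₐ + rₚ) = (5.7557 × 10^11) / (6.5663 × 10^11) = 0.876551

Final answer:
(a) a = 328.3 Gm
(b) e = 0.8766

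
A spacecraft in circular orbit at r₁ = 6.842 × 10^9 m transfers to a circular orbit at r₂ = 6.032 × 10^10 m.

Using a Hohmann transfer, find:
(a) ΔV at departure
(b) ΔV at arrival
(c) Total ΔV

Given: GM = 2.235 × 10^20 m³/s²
r₁ = 6.842 × 10^9 m
r₂ = 6.032 × 10^10 m
GM = 2.235 × 10^20 m³/s²
Transfer ellipse: a_t = (r₁ + r₂)/2 = 3.3581 × 10^10 m
Circular speed at r₁: v₁ = √(GM/r₁) = 180737 m/s
Transfer speed at r₁ (periapsis): v₁ₜ = √(GM(2/r₁ − 1/a_t)) = 242232 m/s
(a) ΔV₁ = v₁ₜ − v₁ = 61494.7 m/s ≈ 61.49 km/s
Circular speed at r₂: v₂ = √(GM/r₂) = 60870.7 m/s
Transfer speed at r₂ (apoapsis): v₂ₜ = √(GM(2/r₂ − 1/a_t)) = 27476 m/s
(b) ΔV₂ = v₂ − v₂ₜ = 33394.7 m/s ≈ 33.39 km/s
(c) ΔV_total = ΔV₁ + ΔV₂ = 94889.4 m/s ≈ 94.89 km/s

Final answer:
(a) ΔV₁ = 61.49 km/s
(b) ΔV₂ = 33.39 km/s
(c) ΔV_total = 94.89 km/s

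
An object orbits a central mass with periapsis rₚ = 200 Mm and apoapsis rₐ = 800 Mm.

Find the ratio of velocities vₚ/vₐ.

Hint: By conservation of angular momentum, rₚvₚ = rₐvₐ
rₚ = 200 Mm = 2 × 10^8 m
rₐ = 800 Mm = 8 × 10^8 m
rₚvₚ = rₐvₐ  ⇒  vₚ/vₐ = rₐ/rₚ
vₚ/vₐ = (8 × 10^8) / (2 × 10^8) = 4

Final answer: vₚ/vₐ = 4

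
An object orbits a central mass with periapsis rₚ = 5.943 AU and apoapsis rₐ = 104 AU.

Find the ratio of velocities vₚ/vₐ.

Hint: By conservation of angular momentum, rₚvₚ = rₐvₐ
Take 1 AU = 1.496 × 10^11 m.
rₚ = 5.943 AU = 8.89073 × 10^11 m
rₐ = 104 AU = 1.55584 × 10^13 m
rₚvₚ = rₐvₐ  ⇒  vₚ/vₐ = rₐ/rₚ
vₚ/vₐ = (1.55584 × 10^13) / (8.89073 × 10^11) = 17.4996

Final answer: vₚ/vₐ = 17.5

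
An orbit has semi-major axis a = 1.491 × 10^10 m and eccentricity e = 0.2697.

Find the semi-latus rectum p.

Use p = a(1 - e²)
a = 1.491 × 10^10 m
e = 0.2697,  e² = 0.0727381,  1 − e² = 0.927262
p = a(1 − e²) = 1.491 × 10^10 m × 0.927262 = 1.38255 × 10^10 m ≈ 1.383 × 10^10 m

Final answer: p = 1.383 × 10^10 m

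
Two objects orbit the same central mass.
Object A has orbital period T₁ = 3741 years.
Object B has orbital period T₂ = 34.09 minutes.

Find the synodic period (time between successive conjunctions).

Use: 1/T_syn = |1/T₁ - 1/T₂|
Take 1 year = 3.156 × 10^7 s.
T₁ = 3741 years = 1.18066 × 10^11 s
T₂ = 34.09 minutes = 2045.4 s
1/T₁ = 8.46984 × 10^-12 s⁻¹
1/T₂ = 0.000488902 s⁻¹
|1/T₁ − 1/T₂| = 0.000488902 s⁻¹
T_syn = 1 / |1/T₁ − 1/T₂| = 2045.4 s ≈ 34.09 minutes

Final answer: T_syn = 34.09 minutes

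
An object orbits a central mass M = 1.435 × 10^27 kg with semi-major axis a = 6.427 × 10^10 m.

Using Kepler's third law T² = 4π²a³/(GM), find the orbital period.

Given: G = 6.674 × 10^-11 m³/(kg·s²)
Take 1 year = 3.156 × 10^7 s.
M = 1.435 × 10^27 kg
GM = G × M = 6.674 × 10^-11 × 1.435 × 10^27 = 9.57719 × 10^16 m³/s²
a = 6.427 × 10^10 m
a³ = 2.65476 × 10^32 m³
T = 2π √(a³/GM) = 2π √((2.65476 × 10^32) / (9.57719 × 10^16)) = 2π × 5.26494 × 10^7 s
T = 3.30806 × 10^8 s ≈ 10.48 years

Final answer: 10.48 years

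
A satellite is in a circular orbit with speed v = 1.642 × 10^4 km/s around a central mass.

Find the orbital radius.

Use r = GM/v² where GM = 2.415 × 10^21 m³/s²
v = 1.642 × 10^4 km/s = 1.642 × 10^7 m/s
GM = 2.415 × 10^21 m³/s²
v² = 2.69616 × 10^14 m²/s²
r = GM/v² = (2.415 × 10^21) / (2.69616 × 10^14) = 8.95717 × 10^6 m ≈ 8.957 Mm

Final answer: 8.957 Mm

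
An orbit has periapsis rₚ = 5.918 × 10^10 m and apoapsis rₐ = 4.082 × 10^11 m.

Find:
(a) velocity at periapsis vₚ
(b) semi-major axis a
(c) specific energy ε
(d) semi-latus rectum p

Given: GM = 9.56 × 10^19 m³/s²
rₚ = 5.918 × 10^10 m
rₐ = 4.082 × 10^11 m
GM = 9.56 × 10^19 m³/s²
a = (rₚ + rₐ)/2 = 2.3369 × 10^11 m
e = (rₐ − rₚ)/(rₐ + rₚ) = (3.4902 × 10^11) / (4.6738 × 10^11) = 0.746759
(a) vₚ² = GM (2/rₚ − 1/a) = 9.56 × 10^19 × (3.37952 × 10^-11 − 4.27917 × 10^-12) = 2.82173 × 10^9 m²/s²;  vₚ = 53120 m/s ≈ 53.12 km/s
(b) a = 2.3369 × 10^11 m ≈ 2.337 × 10^11 m
(c) 2a = 4.6738 × 10^11 m;  ε = −GM/(2a) = -2.04544 × 10^8 J/kg ≈ -204.5 MJ/kg
(d) 1 − e² = 0.442352;  p = a(1 − e²) = 2.3369 × 10^11 × 0.442352 = 1.03373 × 10^11 m ≈ 1.034 × 10^11 m

Final answer:
(a) velocity at periapsis vₚ = 53.12 km/s
(b) semi-major axis a = 2.337 × 10^11 m
(c) specific energy ε = -204.5 MJ/kg
(d) semi-latus rectum p = 1.034 × 10^11 m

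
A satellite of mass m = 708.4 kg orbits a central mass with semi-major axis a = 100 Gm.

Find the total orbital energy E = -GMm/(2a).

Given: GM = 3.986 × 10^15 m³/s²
a = 100 Gm = 1 × 10^11 m
GM = 3.986 × 10^15 m³/s²
2a = 2 × 10^11 m
GMm = 3.986 × 10^15 × 708.4 = 2.82368 × 10^18 m³·kg/s²
E = −GMm/(2a) = -1.41184 × 10^7 J ≈ -14.12 MJ

Final answer: -14.12 MJ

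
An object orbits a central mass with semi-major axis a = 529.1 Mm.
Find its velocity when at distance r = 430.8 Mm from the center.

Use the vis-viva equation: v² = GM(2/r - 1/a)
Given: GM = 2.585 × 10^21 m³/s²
a = 529.1 Mm = 5.291 × 10^8 m
r = 430.8 Mm = 4.308 × 10^8 m
GM = 2.585 × 10^21 m³/s²
2/r − 1/a = 4.64253 × 10^-9 − 1.89 × 10^-9 = 2.75252 × 10^-9 m⁻¹
v² = GM (2/r − 1/a) = 7.11527 × 10^12 m²/s²
v = 2.66745 × 10^6 m/s ≈ 2667 km/s

Final answer: 2667 km/s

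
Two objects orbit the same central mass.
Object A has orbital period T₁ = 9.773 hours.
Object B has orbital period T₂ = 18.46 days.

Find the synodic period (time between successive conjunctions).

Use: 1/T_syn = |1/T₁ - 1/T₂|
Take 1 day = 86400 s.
T₁ = 9.773 hours = 35182.8 s
T₂ = 18.46 days = 1.59494 × 10^6 s
1/T₁ = 2.8423 × 10^-5 s⁻¹
1/T₂ = 6.26981 × 10^-7 s⁻¹
|1/T₁ − 1/T₂| = 2.7796 × 10^-5 s⁻¹
T_syn = 1 / |1/T₁ − 1/T₂| = 35976.4 s ≈ 9.993 hours

Final answer: T_syn = 9.993 hours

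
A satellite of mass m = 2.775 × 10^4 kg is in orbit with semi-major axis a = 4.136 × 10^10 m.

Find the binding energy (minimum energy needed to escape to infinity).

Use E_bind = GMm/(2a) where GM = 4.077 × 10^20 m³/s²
a = 4.136 × 10^10 m
GM = 4.077 × 10^20 m³/s²
m = 2.775 × 10^4 kg
GMm = 4.077 × 10^20 × 27750 = 1.13137 × 10^25 m³·kg/s²
2a = 8.272 × 10^10 m
E_bind = GMm/(2a) = 1.36771 × 10^14 J ≈ 136.8 TJ

Final answer: 136.8 TJ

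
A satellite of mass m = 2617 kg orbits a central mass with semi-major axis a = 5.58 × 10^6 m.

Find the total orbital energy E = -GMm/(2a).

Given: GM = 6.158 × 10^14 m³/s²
a = 5.58 × 10^6 m
GM = 6.158 × 10^14 m³/s²
2a = 1.116 × 10^7 m
GMm = 6.158 × 10^14 × 2617 = 1.61155 × 10^18 m³·kg/s²
E = −GMm/(2a) = -1.44404 × 10^11 J ≈ -144.4 GJ

Final answer: -144.4 GJ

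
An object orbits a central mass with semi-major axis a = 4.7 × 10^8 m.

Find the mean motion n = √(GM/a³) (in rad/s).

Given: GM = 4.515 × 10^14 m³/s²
a = 4.7 × 10^8 m
GM = 4.515 × 10^14 m³/s²
a³ = 1.03823 × 10^26 m³
GM/a³ = (4.515 × 10^14) / (1.03823 × 10^26) = 4.34875 × 10^-12 s⁻²
n = √(GM/a³) = 2.08537 × 10^-6 rad/s ≈ 2.085 × 10^-6 rad/s

Final answer: n = 2.085 × 10^-6 rad/s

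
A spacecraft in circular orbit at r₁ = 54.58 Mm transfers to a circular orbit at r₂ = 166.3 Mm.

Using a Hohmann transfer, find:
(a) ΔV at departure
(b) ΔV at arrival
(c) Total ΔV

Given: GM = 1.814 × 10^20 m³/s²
r₁ = 54.58 Mm = 5.458 × 10^7 m
r₂ = 166.3 Mm = 1.663 × 10^8 m
GM = 1.814 × 10^20 m³/s²
Transfer ellipse: a_t = (r₁ + r₂)/2 = 1.1044 × 10^8 m
Circular speed at r₁: v₁ = √(GM/r₁) = 1.82306 × 10^6 m/s
Transfer speed at r₁ (periapsis): v₁ₜ = √(GM(2/r₁ − 1/a_t)) = 2.2371 × 10^6 m/s
(a) ΔV₁ = v₁ₜ − v₁ = 414033 m/s ≈ 414 km/s
Circular speed at r₂: v₂ = √(GM/r₂) = 1.04441 × 10^6 m/s
Transfer speed at r₂ (apoapsis): v₂ₜ = √(GM(2/r₂ − 1/a_t)) = 734220 m/s
(b) ΔV₂ = v₂ − v₂ₜ = 310194 m/s ≈ 310.2 km/s
(c) ΔV_total = ΔV₁ + ΔV₂ = 724227 m/s ≈ 724.2 km/s

Final answer:
(a) ΔV₁ = 414 km/s
(b) ΔV₂ = 310.2 km/s
(c) ΔV_total = 724.2 km/s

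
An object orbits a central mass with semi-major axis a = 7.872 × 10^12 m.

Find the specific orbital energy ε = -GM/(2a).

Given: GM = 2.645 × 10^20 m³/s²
a = 7.872 × 10^12 m
GM = 2.645 × 10^20 m³/s²
2a = 1.5744 × 10^13 m
ε = −GM/(2a) = -1.68001 × 10^7 J/kg ≈ -16.8 MJ/kg

Final answer: -16.8 MJ/kg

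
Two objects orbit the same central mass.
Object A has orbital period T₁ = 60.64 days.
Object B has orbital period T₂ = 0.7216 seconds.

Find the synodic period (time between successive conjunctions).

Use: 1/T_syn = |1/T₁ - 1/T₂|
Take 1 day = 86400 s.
T₁ = 60.64 days = 5.2393 × 10^6 s
T₂ = 0.7216 seconds
1/T₁ = 1.90865 × 10^-7 s⁻¹
1/T₂ = 1.38581 s⁻¹
|1/T₁ − 1/T₂| = 1.38581 s⁻¹
T_syn = 1 / |1/T₁ − 1/T₂| = 0.7216 s ≈ 0.7216 seconds

Final answer: T_syn = 0.7216 seconds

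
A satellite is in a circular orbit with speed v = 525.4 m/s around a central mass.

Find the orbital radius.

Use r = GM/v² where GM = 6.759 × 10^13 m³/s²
v = 525.4 m/s
GM = 6.759 × 10^13 m³/s²
v² = 276045 m²/s²
r = GM/v² = (6.759 × 10^13) / 276045 = 2.44851 × 10^8 m ≈ 2.449 × 10^8 m

Final answer: 2.449 × 10^8 m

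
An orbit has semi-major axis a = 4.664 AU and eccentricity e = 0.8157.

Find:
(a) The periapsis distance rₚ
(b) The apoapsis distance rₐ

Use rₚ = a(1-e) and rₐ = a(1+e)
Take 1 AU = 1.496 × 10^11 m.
a = 4.664 AU = 6.97734 × 10^11 m
e = 0.8157:  1 − e = 0.1843,  1 + e = 1.8157
(a) rₚ = a(1 − e) = 6.97734 × 10^11 m × 0.1843 = 1.28592 × 10^11 m ≈ 0.8596 AU
(b) rₐ = a(1 + e) = 6.97734 × 10^11 m × 1.8157 = 1.26688 × 10^12 m ≈ 8.468 AU

Final answer:
(a) rₚ = 0.8596 AU
(b) rₐ = 8.468 AU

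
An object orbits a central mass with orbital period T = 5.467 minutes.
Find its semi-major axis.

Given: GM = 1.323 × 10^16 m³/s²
T = 5.467 minutes = 328.02 s
GM = 1.323 × 10^16 m³/s²
Kepler's third law: a³ = GM T² / (4π²)
T² = 107597 s²
a³ = (1.323 × 10^16) × 107597 / (4π²) = 3.60579 × 10^19 m³
a = (a³)^(1/3) = 3.3037 × 10^6 m ≈ 3.304 × 10^6 m

Final answer: 3.304 × 10^6 m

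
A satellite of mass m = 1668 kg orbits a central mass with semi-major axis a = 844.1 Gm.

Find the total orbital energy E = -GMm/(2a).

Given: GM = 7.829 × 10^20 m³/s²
a = 844.1 Gm = 8.441 × 10^11 m
GM = 7.829 × 10^20 m³/s²
2a = 1.6882 × 10^12 m
GMm = 7.829 × 10^20 × 1668 = 1.30588 × 10^24 m³·kg/s²
E = −GMm/(2a) = -7.73532 × 10^11 J ≈ -773.5 GJ

Final answer: -773.5 GJ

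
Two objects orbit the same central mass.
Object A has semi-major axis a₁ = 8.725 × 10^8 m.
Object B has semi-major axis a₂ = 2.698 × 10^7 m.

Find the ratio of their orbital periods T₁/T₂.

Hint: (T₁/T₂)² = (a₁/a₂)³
a₁ = 8.725 × 10^8 m
a₂ = 2.698 × 10^7 m
a₁/a₂ = 32.3388
T₁/T₂ = (a₁/a₂)^(3/2) = (32.3388)^1.5 = 183.901

Final answer: T₁/T₂ = 183.9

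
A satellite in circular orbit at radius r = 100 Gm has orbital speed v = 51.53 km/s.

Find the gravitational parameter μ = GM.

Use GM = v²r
r = 100 Gm = 1 × 10^11 m
v = 51.53 km/s = 51530 m/s
v² = 2.65534 × 10^9 m²/s²
GM = v²r = 2.65534 × 10^9 × 1 × 10^11 = 2.65534 × 10^20 m³/s²
GM ≈ 2.655 × 10^20 m³/s²

Final answer: GM = 2.655 × 10^20 m³/s²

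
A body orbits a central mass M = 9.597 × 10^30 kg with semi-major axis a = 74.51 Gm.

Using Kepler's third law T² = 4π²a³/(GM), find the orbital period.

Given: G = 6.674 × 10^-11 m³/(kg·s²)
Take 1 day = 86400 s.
M = 9.597 × 10^30 kg
GM = G × M = 6.674 × 10^-11 × 9.597 × 10^30 = 6.40504 × 10^20 m³/s²
a = 74.51 Gm = 7.451 × 10^10 m
a³ = 4.1366 × 10^32 m³
T = 2π √(a³/GM) = 2π √((4.1366 × 10^32) / (6.40504 × 10^20)) = 2π × 803639 s
T = 5.04941 × 10^6 s ≈ 58.44 days

Final answer: 58.44 days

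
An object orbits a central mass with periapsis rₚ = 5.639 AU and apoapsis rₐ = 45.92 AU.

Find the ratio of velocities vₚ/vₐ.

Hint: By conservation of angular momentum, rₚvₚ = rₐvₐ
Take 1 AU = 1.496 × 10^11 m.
rₚ = 5.639 AU = 8.43594 × 10^11 m
rₐ = 45.92 AU = 6.86963 × 10^12 m
rₚvₚ = rₐvₐ  ⇒  vₚ/vₐ = rₐ/rₚ
vₚ/vₐ = (6.86963 × 10^12) / (8.43594 × 10^11) = 8.14329

Final answer: vₚ/vₐ = 8.143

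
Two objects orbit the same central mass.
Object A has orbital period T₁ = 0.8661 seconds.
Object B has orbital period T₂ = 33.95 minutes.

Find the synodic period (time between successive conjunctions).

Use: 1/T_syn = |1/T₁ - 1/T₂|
T₁ = 0.8661 seconds
T₂ = 33.95 minutes = 2037 s
1/T₁ = 1.1546 s⁻¹
1/T₂ = 0.000490918 s⁻¹
|1/T₁ − 1/T₂| = 1.15411 s⁻¹
T_syn = 1 / |1/T₁ − 1/T₂| = 0.866468 s ≈ 0.8665 seconds

Final answer: T_syn = 0.8665 seconds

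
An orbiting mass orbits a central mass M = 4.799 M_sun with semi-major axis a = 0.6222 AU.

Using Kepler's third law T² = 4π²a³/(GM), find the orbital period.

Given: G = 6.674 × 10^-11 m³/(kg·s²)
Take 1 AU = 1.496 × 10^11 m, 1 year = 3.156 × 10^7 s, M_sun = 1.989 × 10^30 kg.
M = 4.799 M_sun = 9.54521 × 10^30 kg
GM = G × M = 6.674 × 10^-11 × 9.54521 × 10^30 = 6.37047 × 10^20 m³/s²
a = 0.6222 AU = 9.30811 × 10^10 m
a³ = 8.06464 × 10^32 m³
T = 2π √(a³/GM) = 2π √((8.06464 × 10^32) / (6.37047 × 10^20)) = 2π × 1.12514 × 10^6 s
T = 7.06946 × 10^6 s ≈ 0.224 years

Final answer: 0.224 years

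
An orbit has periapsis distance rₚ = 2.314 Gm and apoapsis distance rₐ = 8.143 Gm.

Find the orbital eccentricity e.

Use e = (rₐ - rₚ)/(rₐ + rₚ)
rₚ = 2.314 Gm = 2.314 × 10^9 m
rₐ = 8.143 Gm = 8.143 × 10^9 m
rₐ − rₚ = 5.829 × 10^9 m
rₐ + rₚ = 1.0457 × 10^10 m
e = (rₐ − rₚ)/(rₐ + rₚ) = 0.557426

Final answer: e = 0.5574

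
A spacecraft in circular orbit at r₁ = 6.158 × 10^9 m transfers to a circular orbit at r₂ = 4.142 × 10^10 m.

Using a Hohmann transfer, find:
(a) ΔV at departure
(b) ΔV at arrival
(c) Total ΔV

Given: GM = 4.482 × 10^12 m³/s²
r₁ = 6.158 × 10^9 m
r₂ = 4.142 × 10^10 m
GM = 4.482 × 10^12 m³/s²
Transfer ellipse: a_t = (r₁ + r₂)/2 = 2.3789 × 10^10 m
Circular speed at r₁: v₁ = √(GM/r₁) = 26.9784 m/s
Transfer speed at r₁ (periapsis): v₁ₜ = √(GM(2/r₁ − 1/a_t)) = 35.5986 m/s
(a) ΔV₁ = v₁ₜ − v₁ = 8.62022 m/s ≈ 8.62 m/s
Circular speed at r₂: v₂ = √(GM/r₂) = 10.4023 m/s
Transfer speed at r₂ (apoapsis): v₂ₜ = √(GM(2/r₂ − 1/a_t)) = 5.29252 m/s
(b) ΔV₂ = v₂ − v₂ₜ = 5.10981 m/s ≈ 5.11 m/s
(c) ΔV_total = ΔV₁ + ΔV₂ = 13.73 m/s ≈ 13.73 m/s

Final answer:
(a) ΔV₁ = 8.62 m/s
(b) ΔV₂ = 5.11 m/s
(c) ΔV_total = 13.73 m/s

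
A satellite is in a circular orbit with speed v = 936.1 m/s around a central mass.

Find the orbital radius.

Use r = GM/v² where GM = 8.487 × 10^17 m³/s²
v = 936.1 m/s
GM = 8.487 × 10^17 m³/s²
v² = 876283 m²/s²
r = GM/v² = (8.487 × 10^17) / 876283 = 9.68522 × 10^11 m ≈ 968.5 Gm

Final answer: 968.5 Gm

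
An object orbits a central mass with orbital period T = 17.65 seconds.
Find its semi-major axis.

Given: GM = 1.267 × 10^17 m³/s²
T = 17.65 seconds
GM = 1.267 × 10^17 m³/s²
Kepler's third law: a³ = GM T² / (4π²)
T² = 311.522 s²
a³ = (1.267 × 10^17) × 311.522 / (4π²) = 9.99784 × 10^17 m³
a = (a³)^(1/3) = 999928 m ≈ 999.9 km

Final answer: 999.9 km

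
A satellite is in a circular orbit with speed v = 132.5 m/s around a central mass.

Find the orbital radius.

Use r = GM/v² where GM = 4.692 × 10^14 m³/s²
v = 132.5 m/s
GM = 4.692 × 10^14 m³/s²
v² = 17556.2 m²/s²
r = GM/v² = (4.692 × 10^14) / 17556.2 = 2.67255 × 10^10 m ≈ 26.73 Gm

Final answer: 26.73 Gm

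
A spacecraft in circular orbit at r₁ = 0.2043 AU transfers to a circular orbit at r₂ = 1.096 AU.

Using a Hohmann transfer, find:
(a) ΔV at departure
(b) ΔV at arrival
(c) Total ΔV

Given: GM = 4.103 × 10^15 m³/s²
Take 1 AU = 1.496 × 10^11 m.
r₁ = 0.2043 AU = 3.05633 × 10^10 m
r₂ = 1.096 AU = 1.63962 × 10^11 m
GM = 4.103 × 10^15 m³/s²
Transfer ellipse: a_t = (r₁ + r₂)/2 = 9.72624 × 10^10 m
Circular speed at r₁: v₁ = √(GM/r₁) = 366.396 m/s
Transfer speed at r₁ (periapsis): v₁ₜ = √(GM(2/r₁ − 1/a_t)) = 475.718 m/s
(a) ΔV₁ = v₁ₜ − v₁ = 109.322 m/s ≈ 109.3 m/s
Circular speed at r₂: v₂ = √(GM/r₂) = 158.19 m/s
Transfer speed at r₂ (apoapsis): v₂ₜ = √(GM(2/r₂ − 1/a_t)) = 88.6762 m/s
(b) ΔV₂ = v₂ − v₂ₜ = 69.514 m/s ≈ 69.51 m/s
(c) ΔV_total = ΔV₁ + ΔV₂ = 178.836 m/s ≈ 178.8 m/s

Final answer:
(a) ΔV₁ = 109.3 m/s
(b) ΔV₂ = 69.51 m/s
(c) ΔV_total = 178.8 m/s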